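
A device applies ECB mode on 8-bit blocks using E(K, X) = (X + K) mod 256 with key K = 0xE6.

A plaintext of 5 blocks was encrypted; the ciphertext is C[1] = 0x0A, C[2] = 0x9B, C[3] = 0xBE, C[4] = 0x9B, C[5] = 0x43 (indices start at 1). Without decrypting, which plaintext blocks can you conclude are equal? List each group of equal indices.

ECB encrypts each block independently with the same key, so equal ciphertext blocks imply equal plaintext blocks.
C[2] = C[4] = 0x9B, so P[2] = P[4].

P[2] = P[4]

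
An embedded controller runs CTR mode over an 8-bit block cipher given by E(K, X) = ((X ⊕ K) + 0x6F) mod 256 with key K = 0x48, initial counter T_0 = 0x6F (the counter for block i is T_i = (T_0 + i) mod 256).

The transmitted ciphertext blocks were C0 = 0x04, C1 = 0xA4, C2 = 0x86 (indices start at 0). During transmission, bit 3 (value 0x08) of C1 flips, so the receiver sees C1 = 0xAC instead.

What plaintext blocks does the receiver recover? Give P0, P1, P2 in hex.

P0 = 0x92, P1 = 0x0B, P2 = 0x2E

CTR decryption: S_i = E(K, T_i) where T_i is the counter for block i; P_i = C_i ⊕ S_i.
Only C1 changed, to 0xAC. In CTR, a change in C_i flips the same bit in P_i only; the keystream is unaffected. Decrypting the received ciphertext:
P0: T = 0x6F, S = E(K, T) = 0x96; 0x04 ⊕ 0x96 = 0x92.
P1: T = 0x70, S = E(K, T) = 0xA7; 0xAC ⊕ 0xA7 = 0x0B.
P2: T = 0x71, S = E(K, T) = 0xA8; 0x86 ⊕ 0xA8 = 0x2E.
Blocks that differ from the original plaintext: P1.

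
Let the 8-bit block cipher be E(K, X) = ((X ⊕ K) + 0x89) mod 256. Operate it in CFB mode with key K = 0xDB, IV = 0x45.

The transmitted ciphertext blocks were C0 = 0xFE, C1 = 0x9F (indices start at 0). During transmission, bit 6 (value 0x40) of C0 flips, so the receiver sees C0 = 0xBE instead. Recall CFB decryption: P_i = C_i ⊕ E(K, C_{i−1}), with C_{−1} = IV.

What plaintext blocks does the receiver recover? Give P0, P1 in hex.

P0 = 0x99, P1 = 0x71

Only C0 changed, to 0xBE. In CFB, a change in C_i flips the same bit in P_i and garbles P_{i+1}. Decrypting the received ciphertext:
P0: E(K, 0x45) = 0x27; 0xBE ⊕ 0x27 = 0x99.
P1: E(K, 0xBE) = 0xEE; 0x9F ⊕ 0xEE = 0x71.
Blocks that differ from the original plaintext: P0, P1.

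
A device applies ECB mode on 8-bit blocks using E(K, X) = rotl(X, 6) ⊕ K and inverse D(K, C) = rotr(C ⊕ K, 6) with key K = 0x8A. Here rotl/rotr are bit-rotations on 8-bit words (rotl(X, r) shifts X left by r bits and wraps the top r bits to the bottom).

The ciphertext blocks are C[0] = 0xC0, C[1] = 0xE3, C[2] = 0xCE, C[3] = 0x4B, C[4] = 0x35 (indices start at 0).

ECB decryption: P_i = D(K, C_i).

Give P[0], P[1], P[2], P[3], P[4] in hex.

P[0]: D(K, 0xC0) = 0x29.
P[1]: D(K, 0xE3) = 0xA5.
P[2]: D(K, 0xCE) = 0x11.
P[3]: D(K, 0x4B) = 0x07.
P[4]: D(K, 0x35) = 0xFE.

P[0] = 0x29, P[1] = 0xA5, P[2] = 0x11, P[3] = 0x07, P[4] = 0xFE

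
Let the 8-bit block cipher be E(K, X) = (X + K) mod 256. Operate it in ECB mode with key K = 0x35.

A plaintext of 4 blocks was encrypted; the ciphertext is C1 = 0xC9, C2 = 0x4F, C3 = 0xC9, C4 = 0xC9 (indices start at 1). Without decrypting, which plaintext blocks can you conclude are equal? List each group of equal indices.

ECB encrypts each block independently with the same key, so equal ciphertext blocks imply equal plaintext blocks.
C1 = C3 = C4 = 0xC9, so P1 = P3 = P4.

P1 = P3 = P4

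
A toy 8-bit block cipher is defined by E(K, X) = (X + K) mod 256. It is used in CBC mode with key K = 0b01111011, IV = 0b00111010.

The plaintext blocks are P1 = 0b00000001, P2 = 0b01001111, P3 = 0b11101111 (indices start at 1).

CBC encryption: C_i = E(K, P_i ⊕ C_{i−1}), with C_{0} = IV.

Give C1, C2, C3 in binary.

C1 = 0b10110110, C2 = 0b01110100, C3 = 0b00010110

C1: P1 ⊕ 0b00111010 = 0b00111011; E(K, 0b00111011) = 0b10110110.
C2: P2 ⊕ 0b10110110 = 0b11111001; E(K, 0b11111001) = 0b01110100.
C3: P3 ⊕ 0b01110100 = 0b10011011; E(K, 0b10011011) = 0b00010110.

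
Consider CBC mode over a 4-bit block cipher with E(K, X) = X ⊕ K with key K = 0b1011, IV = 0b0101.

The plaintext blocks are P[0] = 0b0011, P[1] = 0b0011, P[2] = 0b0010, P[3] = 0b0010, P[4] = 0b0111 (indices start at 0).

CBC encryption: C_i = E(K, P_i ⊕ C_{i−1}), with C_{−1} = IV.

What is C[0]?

C[0]: P[0] ⊕ 0b0101 = 0b0110; E(K, 0b0110) = 0b1101.

C[0] = 0b1101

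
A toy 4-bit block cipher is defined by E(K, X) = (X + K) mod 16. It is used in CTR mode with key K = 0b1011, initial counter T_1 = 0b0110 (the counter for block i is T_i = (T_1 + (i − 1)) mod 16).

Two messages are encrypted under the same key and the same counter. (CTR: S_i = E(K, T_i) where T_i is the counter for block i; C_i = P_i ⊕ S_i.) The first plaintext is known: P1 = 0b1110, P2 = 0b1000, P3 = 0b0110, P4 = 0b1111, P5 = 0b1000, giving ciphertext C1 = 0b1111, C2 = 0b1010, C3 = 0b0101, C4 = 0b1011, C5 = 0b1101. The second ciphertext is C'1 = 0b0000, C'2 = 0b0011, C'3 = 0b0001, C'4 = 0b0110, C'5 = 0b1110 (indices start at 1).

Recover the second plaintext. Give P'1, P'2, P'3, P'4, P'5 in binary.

In CTR with a reused counter, both messages share the same keystream S_i, so C_i ⊕ C'_i = P_i ⊕ P'_i and thus P'_i = P_i ⊕ C_i ⊕ C'_i.
P'1: 0b1110 ⊕ 0b1111 ⊕ 0b0000 = 0b0001.
P'2: 0b1000 ⊕ 0b1010 ⊕ 0b0011 = 0b0001.
P'3: 0b0110 ⊕ 0b0101 ⊕ 0b0001 = 0b0010.
P'4: 0b1111 ⊕ 0b1011 ⊕ 0b0110 = 0b0010.
P'5: 0b1000 ⊕ 0b1101 ⊕ 0b1110 = 0b1011.

P'1 = 0b0001, P'2 = 0b0001, P'3 = 0b0010, P'4 = 0b0010, P'5 = 0b1011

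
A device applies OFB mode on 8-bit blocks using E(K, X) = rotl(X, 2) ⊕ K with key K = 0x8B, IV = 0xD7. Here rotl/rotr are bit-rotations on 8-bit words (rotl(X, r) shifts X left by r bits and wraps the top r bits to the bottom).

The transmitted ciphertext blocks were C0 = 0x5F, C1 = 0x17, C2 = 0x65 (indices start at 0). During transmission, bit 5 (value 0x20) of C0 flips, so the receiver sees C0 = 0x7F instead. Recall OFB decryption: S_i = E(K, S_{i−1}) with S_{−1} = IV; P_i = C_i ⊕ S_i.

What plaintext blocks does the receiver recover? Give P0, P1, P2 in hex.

Only C0 changed, to 0x7F. In OFB, a change in C_i flips the same bit in P_i only; the keystream is unaffected. Decrypting the received ciphertext:
P0: S = E(K, 0xD7) = 0xD4; 0x7F ⊕ 0xD4 = 0xAB.
P1: S = E(K, 0xD4) = 0xD8; 0x17 ⊕ 0xD8 = 0xCF.
P2: S = E(K, 0xD8) = 0xE8; 0x65 ⊕ 0xE8 = 0x8D.
Blocks that differ from the original plaintext: P0.

P0 = 0xAB, P1 = 0xCF, P2 = 0x8D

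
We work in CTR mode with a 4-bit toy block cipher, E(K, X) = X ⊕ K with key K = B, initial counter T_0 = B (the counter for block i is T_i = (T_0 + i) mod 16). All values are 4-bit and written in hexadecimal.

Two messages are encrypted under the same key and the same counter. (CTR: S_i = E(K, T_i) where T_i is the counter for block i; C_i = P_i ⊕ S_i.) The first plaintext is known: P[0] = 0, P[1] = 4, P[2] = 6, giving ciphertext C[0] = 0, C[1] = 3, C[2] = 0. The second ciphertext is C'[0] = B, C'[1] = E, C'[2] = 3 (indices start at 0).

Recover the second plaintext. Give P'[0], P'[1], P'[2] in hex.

P'[0] = B, P'[1] = 9, P'[2] = 5

In CTR with a reused counter, both messages share the same keystream S_i, so C_i ⊕ C'_i = P_i ⊕ P'_i and thus P'_i = P_i ⊕ C_i ⊕ C'_i.
P'[0]: 0 ⊕ 0 ⊕ B = B.
P'[1]: 4 ⊕ 3 ⊕ E = 9.
P'[2]: 6 ⊕ 0 ⊕ 3 = 5.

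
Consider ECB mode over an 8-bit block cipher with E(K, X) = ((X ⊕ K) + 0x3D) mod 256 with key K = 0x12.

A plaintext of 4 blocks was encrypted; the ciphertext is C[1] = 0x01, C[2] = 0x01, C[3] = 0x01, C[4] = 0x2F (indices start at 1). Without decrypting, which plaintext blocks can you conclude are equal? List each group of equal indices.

ECB encrypts each block independently with the same key, so equal ciphertext blocks imply equal plaintext blocks.
C[1] = C[2] = C[3] = 0x01, so P[1] = P[2] = P[3].

P[1] = P[2] = P[3]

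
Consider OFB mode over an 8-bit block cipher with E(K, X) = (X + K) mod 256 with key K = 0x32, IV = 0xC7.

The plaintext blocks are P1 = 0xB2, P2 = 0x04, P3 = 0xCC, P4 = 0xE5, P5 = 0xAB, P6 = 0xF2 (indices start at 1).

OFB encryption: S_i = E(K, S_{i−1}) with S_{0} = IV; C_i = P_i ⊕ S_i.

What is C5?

C5 = 0x6A

C1: S = E(K, 0xC7) = 0xF9; 0xB2 ⊕ 0xF9 = 0x4B.
C2: S = E(K, 0xF9) = 0x2B; 0x04 ⊕ 0x2B = 0x2F.
C3: S = E(K, 0x2B) = 0x5D; 0xCC ⊕ 0x5D = 0x91.
C4: S = E(K, 0x5D) = 0x8F; 0xE5 ⊕ 0x8F = 0x6A.
C5: S = E(K, 0x8F) = 0xC1; 0xAB ⊕ 0xC1 = 0x6A.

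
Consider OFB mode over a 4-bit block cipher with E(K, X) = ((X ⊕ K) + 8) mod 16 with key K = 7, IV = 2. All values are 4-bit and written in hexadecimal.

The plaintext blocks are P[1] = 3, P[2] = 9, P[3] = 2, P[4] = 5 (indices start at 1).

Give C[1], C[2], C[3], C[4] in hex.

OFB encryption: S_i = E(K, S_{i−1}) with S_{0} = IV; C_i = P_i ⊕ S_i.
C[1]: S = E(K, 2) = D; 3 ⊕ D = E.
C[2]: S = E(K, D) = 2; 9 ⊕ 2 = B.
C[3]: S = E(K, 2) = D; 2 ⊕ D = F.
C[4]: S = E(K, D) = 2; 5 ⊕ 2 = 7.

C[1] = E, C[2] = B, C[3] = F, C[4] = 7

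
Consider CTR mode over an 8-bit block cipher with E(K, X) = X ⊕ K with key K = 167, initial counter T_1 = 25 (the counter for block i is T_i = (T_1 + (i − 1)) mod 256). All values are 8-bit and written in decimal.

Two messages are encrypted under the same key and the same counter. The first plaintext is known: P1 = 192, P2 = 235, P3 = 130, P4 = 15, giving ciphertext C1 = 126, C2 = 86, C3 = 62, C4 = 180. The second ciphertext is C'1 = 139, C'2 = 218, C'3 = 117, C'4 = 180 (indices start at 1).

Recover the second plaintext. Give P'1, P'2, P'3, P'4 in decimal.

In CTR with a reused counter, both messages share the same keystream S_i, so C_i ⊕ C'_i = P_i ⊕ P'_i and thus P'_i = P_i ⊕ C_i ⊕ C'_i.
P'1: 192 ⊕ 126 ⊕ 139 = 53.
P'2: 235 ⊕ 86 ⊕ 218 = 103.
P'3: 130 ⊕ 62 ⊕ 117 = 201.
P'4: 15 ⊕ 180 ⊕ 180 = 15.

P'1 = 53, P'2 = 103, P'3 = 201, P'4 = 15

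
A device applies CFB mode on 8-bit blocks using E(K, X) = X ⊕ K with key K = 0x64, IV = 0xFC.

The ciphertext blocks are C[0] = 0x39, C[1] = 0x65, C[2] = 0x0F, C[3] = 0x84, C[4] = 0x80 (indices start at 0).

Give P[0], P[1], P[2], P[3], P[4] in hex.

P[0] = 0xA1, P[1] = 0x38, P[2] = 0x0E, P[3] = 0xEF, P[4] = 0x60

CFB decryption: P_i = C_i ⊕ E(K, C_{i−1}), with C_{−1} = IV.
P[0]: E(K, 0xFC) = 0x98; 0x39 ⊕ 0x98 = 0xA1.
P[1]: E(K, 0x39) = 0x5D; 0x65 ⊕ 0x5D = 0x38.
P[2]: E(K, 0x65) = 0x01; 0x0F ⊕ 0x01 = 0x0E.
P[3]: E(K, 0x0F) = 0x6B; 0x84 ⊕ 0x6B = 0xEF.
P[4]: E(K, 0x84) = 0xE0; 0x80 ⊕ 0xE0 = 0x60.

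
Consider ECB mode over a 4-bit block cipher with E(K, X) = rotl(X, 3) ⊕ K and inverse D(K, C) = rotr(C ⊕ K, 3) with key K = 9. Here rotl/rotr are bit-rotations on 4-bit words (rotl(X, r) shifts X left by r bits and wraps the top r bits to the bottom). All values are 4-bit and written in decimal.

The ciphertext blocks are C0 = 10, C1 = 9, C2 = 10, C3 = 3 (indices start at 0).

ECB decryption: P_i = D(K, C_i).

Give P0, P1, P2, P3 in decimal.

P0: D(K, 10) = 6.
P1: D(K, 9) = 0.
P2: D(K, 10) = 6.
P3: D(K, 3) = 5.

P0 = 6, P1 = 0, P2 = 6, P3 = 5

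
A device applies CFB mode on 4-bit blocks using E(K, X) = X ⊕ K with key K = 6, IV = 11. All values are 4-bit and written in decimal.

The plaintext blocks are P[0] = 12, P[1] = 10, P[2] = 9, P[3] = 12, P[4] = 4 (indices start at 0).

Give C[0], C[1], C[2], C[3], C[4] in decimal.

CFB encryption: C_i = P_i ⊕ E(K, C_{i−1}), with C_{−1} = IV.
C[0]: E(K, 11) = 13; 12 ⊕ 13 = 1.
C[1]: E(K, 1) = 7; 10 ⊕ 7 = 13.
C[2]: E(K, 13) = 11; 9 ⊕ 11 = 2.
C[3]: E(K, 2) = 4; 12 ⊕ 4 = 8.
C[4]: E(K, 8) = 14; 4 ⊕ 14 = 10.

C[0] = 1, C[1] = 13, C[2] = 2, C[3] = 8, C[4] = 10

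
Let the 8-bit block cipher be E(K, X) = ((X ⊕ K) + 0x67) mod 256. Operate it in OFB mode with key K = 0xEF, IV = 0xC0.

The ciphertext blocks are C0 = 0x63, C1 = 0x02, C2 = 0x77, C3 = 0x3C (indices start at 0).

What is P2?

P2 = 0x01

OFB decryption: S_i = E(K, S_{i−1}) with S_{−1} = IV; P_i = C_i ⊕ S_i.
P0: S = E(K, 0xC0) = 0x96; 0x63 ⊕ 0x96 = 0xF5.
P1: S = E(K, 0x96) = 0xE0; 0x02 ⊕ 0xE0 = 0xE2.
P2: S = E(K, 0xE0) = 0x76; 0x77 ⊕ 0x76 = 0x01.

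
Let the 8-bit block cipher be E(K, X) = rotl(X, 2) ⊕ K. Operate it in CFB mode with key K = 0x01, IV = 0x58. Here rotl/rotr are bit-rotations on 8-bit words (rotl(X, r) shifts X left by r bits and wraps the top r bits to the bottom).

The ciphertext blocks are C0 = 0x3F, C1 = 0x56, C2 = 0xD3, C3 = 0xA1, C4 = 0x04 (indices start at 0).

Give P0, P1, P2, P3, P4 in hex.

CFB decryption: P_i = C_i ⊕ E(K, C_{i−1}), with C_{−1} = IV.
P0: E(K, 0x58) = 0x60; 0x3F ⊕ 0x60 = 0x5F.
P1: E(K, 0x3F) = 0xFD; 0x56 ⊕ 0xFD = 0xAB.
P2: E(K, 0x56) = 0x58; 0xD3 ⊕ 0x58 = 0x8B.
P3: E(K, 0xD3) = 0x4E; 0xA1 ⊕ 0x4E = 0xEF.
P4: E(K, 0xA1) = 0x87; 0x04 ⊕ 0x87 = 0x83.

P0 = 0x5F, P1 = 0xAB, P2 = 0x8B, P3 = 0xEF, P4 = 0x83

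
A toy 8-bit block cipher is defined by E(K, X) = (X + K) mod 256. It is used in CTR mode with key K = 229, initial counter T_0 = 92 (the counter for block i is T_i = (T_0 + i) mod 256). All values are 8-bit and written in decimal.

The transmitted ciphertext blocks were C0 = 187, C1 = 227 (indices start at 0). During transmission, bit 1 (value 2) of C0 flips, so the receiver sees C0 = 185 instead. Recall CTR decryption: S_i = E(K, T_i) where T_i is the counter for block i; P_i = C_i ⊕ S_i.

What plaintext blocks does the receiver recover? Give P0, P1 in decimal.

P0 = 248, P1 = 161

Only C0 changed, to 185. In CTR, a change in C_i flips the same bit in P_i only; the keystream is unaffected. Decrypting the received ciphertext:
P0: T = 92, S = E(K, T) = 65; 185 ⊕ 65 = 248.
P1: T = 93, S = E(K, T) = 66; 227 ⊕ 66 = 161.
Blocks that differ from the original plaintext: P0.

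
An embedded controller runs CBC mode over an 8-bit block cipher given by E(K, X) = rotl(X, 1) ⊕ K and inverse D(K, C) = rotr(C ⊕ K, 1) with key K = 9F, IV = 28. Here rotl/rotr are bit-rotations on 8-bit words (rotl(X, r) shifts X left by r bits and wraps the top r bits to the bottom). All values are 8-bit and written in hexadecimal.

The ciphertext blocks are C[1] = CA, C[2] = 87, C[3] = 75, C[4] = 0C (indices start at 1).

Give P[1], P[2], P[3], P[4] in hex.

CBC decryption: P_i = D(K, C_i) ⊕ C_{i−1}, with C_{0} = IV.
P[1]: D(K, CA) = AA; AA ⊕ 28 = 82.
P[2]: D(K, 87) = 0C; 0C ⊕ CA = C6.
P[3]: D(K, 75) = 75; 75 ⊕ 87 = F2.
P[4]: D(K, 0C) = C9; C9 ⊕ 75 = BC.

P[1] = 82, P[2] = C6, P[3] = F2, P[4] = BC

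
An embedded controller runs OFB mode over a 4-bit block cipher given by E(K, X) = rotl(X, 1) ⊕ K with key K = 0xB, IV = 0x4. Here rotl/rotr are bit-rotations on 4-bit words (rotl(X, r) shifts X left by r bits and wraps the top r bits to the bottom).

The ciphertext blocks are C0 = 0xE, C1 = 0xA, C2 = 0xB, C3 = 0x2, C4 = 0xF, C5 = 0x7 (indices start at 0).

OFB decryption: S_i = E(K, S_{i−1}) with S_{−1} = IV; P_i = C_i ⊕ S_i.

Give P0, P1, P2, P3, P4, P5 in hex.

P0 = 0xD, P1 = 0x7, P2 = 0xB, P3 = 0x9, P4 = 0x3, P5 = 0x5

P0: S = E(K, 0x4) = 0x3; 0xE ⊕ 0x3 = 0xD.
P1: S = E(K, 0x3) = 0xD; 0xA ⊕ 0xD = 0x7.
P2: S = E(K, 0xD) = 0x0; 0xB ⊕ 0x0 = 0xB.
P3: S = E(K, 0x0) = 0xB; 0x2 ⊕ 0xB = 0x9.
P4: S = E(K, 0xB) = 0xC; 0xF ⊕ 0xC = 0x3.
P5: S = E(K, 0xC) = 0x2; 0x7 ⊕ 0x2 = 0x5.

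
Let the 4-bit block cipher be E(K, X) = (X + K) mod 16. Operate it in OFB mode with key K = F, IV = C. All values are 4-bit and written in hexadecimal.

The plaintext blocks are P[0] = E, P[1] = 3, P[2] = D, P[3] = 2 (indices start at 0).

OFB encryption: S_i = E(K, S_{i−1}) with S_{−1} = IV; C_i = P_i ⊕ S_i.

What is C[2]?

C[2] = 4

C[0]: S = E(K, C) = B; E ⊕ B = 5.
C[1]: S = E(K, B) = A; 3 ⊕ A = 9.
C[2]: S = E(K, A) = 9; D ⊕ 9 = 4.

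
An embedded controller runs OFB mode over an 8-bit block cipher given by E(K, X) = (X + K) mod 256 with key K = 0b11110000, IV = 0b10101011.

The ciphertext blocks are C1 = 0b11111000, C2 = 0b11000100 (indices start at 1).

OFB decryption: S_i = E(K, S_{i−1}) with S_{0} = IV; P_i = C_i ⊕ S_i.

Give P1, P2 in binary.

P1: S = E(K, 0b10101011) = 0b10011011; 0b11111000 ⊕ 0b10011011 = 0b01100011.
P2: S = E(K, 0b10011011) = 0b10001011; 0b11000100 ⊕ 0b10001011 = 0b01001111.

P1 = 0b01100011, P2 = 0b01001111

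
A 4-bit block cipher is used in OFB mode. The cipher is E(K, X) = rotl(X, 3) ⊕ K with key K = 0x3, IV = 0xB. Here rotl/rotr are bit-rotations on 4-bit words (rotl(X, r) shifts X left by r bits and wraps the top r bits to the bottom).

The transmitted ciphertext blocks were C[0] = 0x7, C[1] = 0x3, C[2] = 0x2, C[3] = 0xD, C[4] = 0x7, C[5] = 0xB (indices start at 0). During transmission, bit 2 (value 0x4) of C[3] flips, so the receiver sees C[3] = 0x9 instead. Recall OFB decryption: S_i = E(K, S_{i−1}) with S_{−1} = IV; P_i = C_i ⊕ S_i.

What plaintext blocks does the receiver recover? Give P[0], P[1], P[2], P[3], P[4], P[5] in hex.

P[0] = 0x9, P[1] = 0x7, P[2] = 0x3, P[3] = 0x2, P[4] = 0x9, P[5] = 0xF

Only C[3] changed, to 0x9. In OFB, a change in C_i flips the same bit in P_i only; the keystream is unaffected. Decrypting the received ciphertext:
P[0]: S = E(K, 0xB) = 0xE; 0x7 ⊕ 0xE = 0x9.
P[1]: S = E(K, 0xE) = 0x4; 0x3 ⊕ 0x4 = 0x7.
P[2]: S = E(K, 0x4) = 0x1; 0x2 ⊕ 0x1 = 0x3.
P[3]: S = E(K, 0x1) = 0xB; 0x9 ⊕ 0xB = 0x2.
P[4]: S = E(K, 0xB) = 0xE; 0x7 ⊕ 0xE = 0x9.
P[5]: S = E(K, 0xE) = 0x4; 0xB ⊕ 0x4 = 0xF.
Blocks that differ from the original plaintext: P[3].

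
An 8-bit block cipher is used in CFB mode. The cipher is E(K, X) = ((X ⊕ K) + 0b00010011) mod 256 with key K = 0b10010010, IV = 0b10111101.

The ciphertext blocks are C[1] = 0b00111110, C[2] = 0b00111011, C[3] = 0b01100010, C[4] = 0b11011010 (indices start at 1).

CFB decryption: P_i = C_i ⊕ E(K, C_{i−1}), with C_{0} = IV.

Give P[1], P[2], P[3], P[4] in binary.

P[1]: E(K, 0b10111101) = 0b01000010; 0b00111110 ⊕ 0b01000010 = 0b01111100.
P[2]: E(K, 0b00111110) = 0b10111111; 0b00111011 ⊕ 0b10111111 = 0b10000100.
P[3]: E(K, 0b00111011) = 0b10111100; 0b01100010 ⊕ 0b10111100 = 0b11011110.
P[4]: E(K, 0b01100010) = 0b00000011; 0b11011010 ⊕ 0b00000011 = 0b11011001.

P[1] = 0b01111100, P[2] = 0b10000100, P[3] = 0b11011110, P[4] = 0b11011001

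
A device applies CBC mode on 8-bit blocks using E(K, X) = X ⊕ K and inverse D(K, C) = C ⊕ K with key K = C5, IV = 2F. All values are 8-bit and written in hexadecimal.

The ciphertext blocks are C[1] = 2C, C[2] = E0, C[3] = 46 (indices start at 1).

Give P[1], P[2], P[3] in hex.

P[1] = C6, P[2] = 09, P[3] = 63

CBC decryption: P_i = D(K, C_i) ⊕ C_{i−1}, with C_{0} = IV.
P[1]: D(K, 2C) = E9; E9 ⊕ 2F = C6.
P[2]: D(K, E0) = 25; 25 ⊕ 2C = 09.
P[3]: D(K, 46) = 83; 83 ⊕ E0 = 63.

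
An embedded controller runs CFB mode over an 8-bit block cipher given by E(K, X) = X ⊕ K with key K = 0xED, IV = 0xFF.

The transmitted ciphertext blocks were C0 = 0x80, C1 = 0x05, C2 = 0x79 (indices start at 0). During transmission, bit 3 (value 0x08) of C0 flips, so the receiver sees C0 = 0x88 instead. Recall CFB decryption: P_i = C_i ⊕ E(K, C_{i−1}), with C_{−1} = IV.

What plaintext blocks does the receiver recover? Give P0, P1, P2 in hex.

P0 = 0x9A, P1 = 0x60, P2 = 0x91

Only C0 changed, to 0x88. In CFB, a change in C_i flips the same bit in P_i and garbles P_{i+1}. Decrypting the received ciphertext:
P0: E(K, 0xFF) = 0x12; 0x88 ⊕ 0x12 = 0x9A.
P1: E(K, 0x88) = 0x65; 0x05 ⊕ 0x65 = 0x60.
P2: E(K, 0x05) = 0xE8; 0x79 ⊕ 0xE8 = 0x91.
Blocks that differ from the original plaintext: P0, P1.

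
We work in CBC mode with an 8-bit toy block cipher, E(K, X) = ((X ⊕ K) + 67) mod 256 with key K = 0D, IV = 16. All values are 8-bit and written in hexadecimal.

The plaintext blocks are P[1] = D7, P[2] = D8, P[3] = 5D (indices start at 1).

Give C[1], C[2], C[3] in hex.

CBC encryption: C_i = E(K, P_i ⊕ C_{i−1}), with C_{0} = IV.
C[1]: P[1] ⊕ 16 = C1; E(K, C1) = 33.
C[2]: P[2] ⊕ 33 = EB; E(K, EB) = 4D.
C[3]: P[3] ⊕ 4D = 10; E(K, 10) = 84.

C[1] = 33, C[2] = 4D, C[3] = 84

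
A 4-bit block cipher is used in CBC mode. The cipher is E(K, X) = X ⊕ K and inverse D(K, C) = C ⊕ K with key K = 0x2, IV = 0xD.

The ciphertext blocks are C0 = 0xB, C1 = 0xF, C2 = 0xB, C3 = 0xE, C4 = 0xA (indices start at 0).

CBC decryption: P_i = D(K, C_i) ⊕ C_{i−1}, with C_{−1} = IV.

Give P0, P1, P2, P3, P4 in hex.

P0: D(K, 0xB) = 0x9; 0x9 ⊕ 0xD = 0x4.
P1: D(K, 0xF) = 0xD; 0xD ⊕ 0xB = 0x6.
P2: D(K, 0xB) = 0x9; 0x9 ⊕ 0xF = 0x6.
P3: D(K, 0xE) = 0xC; 0xC ⊕ 0xB = 0x7.
P4: D(K, 0xA) = 0x8; 0x8 ⊕ 0xE = 0x6.

P0 = 0x4, P1 = 0x6, P2 = 0x6, P3 = 0x7, P4 = 0x6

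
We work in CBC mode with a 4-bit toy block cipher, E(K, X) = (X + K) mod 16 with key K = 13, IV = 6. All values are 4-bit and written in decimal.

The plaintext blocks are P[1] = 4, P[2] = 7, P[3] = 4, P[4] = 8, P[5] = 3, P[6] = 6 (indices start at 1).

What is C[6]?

C[6] = 8

CBC encryption: C_i = E(K, P_i ⊕ C_{i−1}), with C_{0} = IV.
C[1]: P[1] ⊕ 6 = 2; E(K, 2) = 15.
C[2]: P[2] ⊕ 15 = 8; E(K, 8) = 5.
C[3]: P[3] ⊕ 5 = 1; E(K, 1) = 14.
C[4]: P[4] ⊕ 14 = 6; E(K, 6) = 3.
C[5]: P[5] ⊕ 3 = 0; E(K, 0) = 13.
C[6]: P[6] ⊕ 13 = 11; E(K, 11) = 8.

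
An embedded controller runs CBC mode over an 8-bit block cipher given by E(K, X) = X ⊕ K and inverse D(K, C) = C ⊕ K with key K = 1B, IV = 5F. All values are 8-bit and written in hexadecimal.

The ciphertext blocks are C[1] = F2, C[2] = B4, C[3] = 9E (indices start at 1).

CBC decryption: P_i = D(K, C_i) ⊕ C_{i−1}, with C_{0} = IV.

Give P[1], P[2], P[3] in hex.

P[1]: D(K, F2) = E9; E9 ⊕ 5F = B6.
P[2]: D(K, B4) = AF; AF ⊕ F2 = 5D.
P[3]: D(K, 9E) = 85; 85 ⊕ B4 = 31.

P[1] = B6, P[2] = 5D, P[3] = 31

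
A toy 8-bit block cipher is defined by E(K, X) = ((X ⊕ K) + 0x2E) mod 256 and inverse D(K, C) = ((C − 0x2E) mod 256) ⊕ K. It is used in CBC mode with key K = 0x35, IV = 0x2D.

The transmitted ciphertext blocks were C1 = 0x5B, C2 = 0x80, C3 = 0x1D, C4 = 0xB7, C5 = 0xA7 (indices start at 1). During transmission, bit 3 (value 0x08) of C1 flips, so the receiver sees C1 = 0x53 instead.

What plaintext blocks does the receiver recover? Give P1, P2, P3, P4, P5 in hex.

CBC decryption: P_i = D(K, C_i) ⊕ C_{i−1}, with C_{0} = IV.
Only C1 changed, to 0x53. In CBC, a change in C_i garbles P_i and flips the same bit in P_{i+1}. Decrypting the received ciphertext:
P1: D(K, 0x53) = 0x10; 0x10 ⊕ 0x2D = 0x3D.
P2: D(K, 0x80) = 0x67; 0x67 ⊕ 0x53 = 0x34.
P3: D(K, 0x1D) = 0xDA; 0xDA ⊕ 0x80 = 0x5A.
P4: D(K, 0xB7) = 0xBC; 0xBC ⊕ 0x1D = 0xA1.
P5: D(K, 0xA7) = 0x4C; 0x4C ⊕ 0xB7 = 0xFB.
Blocks that differ from the original plaintext: P1, P2.

P1 = 0x3D, P2 = 0x34, P3 = 0x5A, P4 = 0xA1, P5 = 0xFB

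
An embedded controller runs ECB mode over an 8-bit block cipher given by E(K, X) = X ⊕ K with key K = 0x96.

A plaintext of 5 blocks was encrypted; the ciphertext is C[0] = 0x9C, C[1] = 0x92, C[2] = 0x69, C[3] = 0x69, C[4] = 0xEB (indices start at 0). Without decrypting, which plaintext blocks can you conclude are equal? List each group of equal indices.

ECB encrypts each block independently with the same key, so equal ciphertext blocks imply equal plaintext blocks.
C[2] = C[3] = 0x69, so P[2] = P[3].

P[2] = P[3]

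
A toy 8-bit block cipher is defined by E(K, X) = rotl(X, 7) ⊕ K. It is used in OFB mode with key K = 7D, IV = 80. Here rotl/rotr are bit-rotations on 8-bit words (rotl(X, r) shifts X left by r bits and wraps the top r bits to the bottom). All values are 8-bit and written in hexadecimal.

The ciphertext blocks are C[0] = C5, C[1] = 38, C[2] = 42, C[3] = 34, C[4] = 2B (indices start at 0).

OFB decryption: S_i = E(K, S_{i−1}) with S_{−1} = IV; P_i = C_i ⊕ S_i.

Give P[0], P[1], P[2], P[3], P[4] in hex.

P[0] = F8, P[1] = DB, P[2] = CE, P[3] = 0F, P[4] = CB

P[0]: S = E(K, 80) = 3D; C5 ⊕ 3D = F8.
P[1]: S = E(K, 3D) = E3; 38 ⊕ E3 = DB.
P[2]: S = E(K, E3) = 8C; 42 ⊕ 8C = CE.
P[3]: S = E(K, 8C) = 3B; 34 ⊕ 3B = 0F.
P[4]: S = E(K, 3B) = E0; 2B ⊕ E0 = CB.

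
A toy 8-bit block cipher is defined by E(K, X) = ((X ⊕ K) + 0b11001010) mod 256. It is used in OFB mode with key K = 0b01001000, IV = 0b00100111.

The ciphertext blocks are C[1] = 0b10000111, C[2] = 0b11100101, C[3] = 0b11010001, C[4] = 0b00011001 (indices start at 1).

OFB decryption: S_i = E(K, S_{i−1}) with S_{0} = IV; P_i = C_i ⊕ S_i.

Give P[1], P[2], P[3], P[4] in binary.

P[1]: S = E(K, 0b00100111) = 0b00111001; 0b10000111 ⊕ 0b00111001 = 0b10111110.
P[2]: S = E(K, 0b00111001) = 0b00111011; 0b11100101 ⊕ 0b00111011 = 0b11011110.
P[3]: S = E(K, 0b00111011) = 0b00111101; 0b11010001 ⊕ 0b00111101 = 0b11101100.
P[4]: S = E(K, 0b00111101) = 0b00111111; 0b00011001 ⊕ 0b00111111 = 0b00100110.

P[1] = 0b10111110, P[2] = 0b11011110, P[3] = 0b11101100, P[4] = 0b00100110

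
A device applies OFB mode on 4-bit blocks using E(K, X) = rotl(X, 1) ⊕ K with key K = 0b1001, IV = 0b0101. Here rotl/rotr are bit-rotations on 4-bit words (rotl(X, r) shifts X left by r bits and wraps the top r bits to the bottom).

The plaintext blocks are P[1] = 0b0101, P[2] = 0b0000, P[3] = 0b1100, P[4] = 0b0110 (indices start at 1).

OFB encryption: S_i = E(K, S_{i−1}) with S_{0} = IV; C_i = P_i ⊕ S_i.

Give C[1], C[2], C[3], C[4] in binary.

C[1]: S = E(K, 0b0101) = 0b0011; 0b0101 ⊕ 0b0011 = 0b0110.
C[2]: S = E(K, 0b0011) = 0b1111; 0b0000 ⊕ 0b1111 = 0b1111.
C[3]: S = E(K, 0b1111) = 0b0110; 0b1100 ⊕ 0b0110 = 0b1010.
C[4]: S = E(K, 0b0110) = 0b0101; 0b0110 ⊕ 0b0101 = 0b0011.

C[1] = 0b0110, C[2] = 0b1111, C[3] = 0b1010, C[4] = 0b0011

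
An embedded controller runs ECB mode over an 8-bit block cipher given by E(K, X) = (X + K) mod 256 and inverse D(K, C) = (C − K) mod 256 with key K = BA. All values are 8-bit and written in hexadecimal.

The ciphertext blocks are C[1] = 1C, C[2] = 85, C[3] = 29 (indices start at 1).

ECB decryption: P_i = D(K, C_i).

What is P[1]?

P[1]: D(K, 1C) = 62.

P[1] = 62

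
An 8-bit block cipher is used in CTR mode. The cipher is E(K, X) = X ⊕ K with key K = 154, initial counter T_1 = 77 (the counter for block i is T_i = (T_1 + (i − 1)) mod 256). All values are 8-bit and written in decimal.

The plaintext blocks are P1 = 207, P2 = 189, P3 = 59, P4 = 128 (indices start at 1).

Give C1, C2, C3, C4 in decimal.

CTR encryption: S_i = E(K, T_i) where T_i is the counter for block i; C_i = P_i ⊕ S_i.
C1: T = 77, S = E(K, T) = 215; 207 ⊕ 215 = 24.
C2: T = 78, S = E(K, T) = 212; 189 ⊕ 212 = 105.
C3: T = 79, S = E(K, T) = 213; 59 ⊕ 213 = 238.
C4: T = 80, S = E(K, T) = 202; 128 ⊕ 202 = 74.

C1 = 24, C2 = 105, C3 = 238, C4 = 74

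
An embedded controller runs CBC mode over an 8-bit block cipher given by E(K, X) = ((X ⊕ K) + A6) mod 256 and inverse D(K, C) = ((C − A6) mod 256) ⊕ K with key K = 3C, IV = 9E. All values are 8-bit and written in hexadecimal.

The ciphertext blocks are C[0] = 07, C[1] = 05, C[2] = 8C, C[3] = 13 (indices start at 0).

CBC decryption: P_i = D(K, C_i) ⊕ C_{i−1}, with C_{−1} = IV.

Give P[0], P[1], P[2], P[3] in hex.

P[0] = C3, P[1] = 64, P[2] = DF, P[3] = DD

P[0]: D(K, 07) = 5D; 5D ⊕ 9E = C3.
P[1]: D(K, 05) = 63; 63 ⊕ 07 = 64.
P[2]: D(K, 8C) = DA; DA ⊕ 05 = DF.
P[3]: D(K, 13) = 51; 51 ⊕ 8C = DD.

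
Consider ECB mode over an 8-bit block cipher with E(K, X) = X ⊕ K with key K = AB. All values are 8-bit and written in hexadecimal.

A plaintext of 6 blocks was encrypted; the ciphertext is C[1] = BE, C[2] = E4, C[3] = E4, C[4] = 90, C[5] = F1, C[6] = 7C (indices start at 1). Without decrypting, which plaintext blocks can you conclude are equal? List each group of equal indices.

ECB encrypts each block independently with the same key, so equal ciphertext blocks imply equal plaintext blocks.
C[2] = C[3] = E4, so P[2] = P[3].

P[2] = P[3]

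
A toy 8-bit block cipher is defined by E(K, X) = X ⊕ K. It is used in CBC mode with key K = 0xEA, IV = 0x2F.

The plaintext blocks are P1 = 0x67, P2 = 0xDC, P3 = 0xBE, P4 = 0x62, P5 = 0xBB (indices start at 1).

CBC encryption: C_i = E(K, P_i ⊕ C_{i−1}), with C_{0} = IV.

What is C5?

C5 = 0x19

C1: P1 ⊕ 0x2F = 0x48; E(K, 0x48) = 0xA2.
C2: P2 ⊕ 0xA2 = 0x7E; E(K, 0x7E) = 0x94.
C3: P3 ⊕ 0x94 = 0x2A; E(K, 0x2A) = 0xC0.
C4: P4 ⊕ 0xC0 = 0xA2; E(K, 0xA2) = 0x48.
C5: P5 ⊕ 0x48 = 0xF3; E(K, 0xF3) = 0x19.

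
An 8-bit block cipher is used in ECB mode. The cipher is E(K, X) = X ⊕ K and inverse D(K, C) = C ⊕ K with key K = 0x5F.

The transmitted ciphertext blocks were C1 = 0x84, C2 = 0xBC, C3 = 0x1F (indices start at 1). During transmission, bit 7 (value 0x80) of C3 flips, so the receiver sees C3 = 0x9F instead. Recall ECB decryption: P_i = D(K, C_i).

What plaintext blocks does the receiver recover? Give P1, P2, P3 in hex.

P1 = 0xDB, P2 = 0xE3, P3 = 0xC0

Only C3 changed, to 0x9F. In ECB, a change in C_i affects only P_i. Decrypting the received ciphertext:
P1: D(K, 0x84) = 0xDB.
P2: D(K, 0xBC) = 0xE3.
P3: D(K, 0x9F) = 0xC0.
Blocks that differ from the original plaintext: P3.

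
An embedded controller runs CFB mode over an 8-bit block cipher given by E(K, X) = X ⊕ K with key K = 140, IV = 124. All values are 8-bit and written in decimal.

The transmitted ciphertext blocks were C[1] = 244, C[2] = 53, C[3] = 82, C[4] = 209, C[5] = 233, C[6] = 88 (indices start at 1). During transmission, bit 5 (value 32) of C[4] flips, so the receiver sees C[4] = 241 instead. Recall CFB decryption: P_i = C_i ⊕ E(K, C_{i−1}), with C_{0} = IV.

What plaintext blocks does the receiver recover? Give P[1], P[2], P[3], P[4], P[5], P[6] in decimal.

P[1] = 4, P[2] = 77, P[3] = 235, P[4] = 47, P[5] = 148, P[6] = 61

Only C[4] changed, to 241. In CFB, a change in C_i flips the same bit in P_i and garbles P_{i+1}. Decrypting the received ciphertext:
P[1]: E(K, 124) = 240; 244 ⊕ 240 = 4.
P[2]: E(K, 244) = 120; 53 ⊕ 120 = 77.
P[3]: E(K, 53) = 185; 82 ⊕ 185 = 235.
P[4]: E(K, 82) = 222; 241 ⊕ 222 = 47.
P[5]: E(K, 241) = 125; 233 ⊕ 125 = 148.
P[6]: E(K, 233) = 101; 88 ⊕ 101 = 61.
Blocks that differ from the original plaintext: P[4], P[5].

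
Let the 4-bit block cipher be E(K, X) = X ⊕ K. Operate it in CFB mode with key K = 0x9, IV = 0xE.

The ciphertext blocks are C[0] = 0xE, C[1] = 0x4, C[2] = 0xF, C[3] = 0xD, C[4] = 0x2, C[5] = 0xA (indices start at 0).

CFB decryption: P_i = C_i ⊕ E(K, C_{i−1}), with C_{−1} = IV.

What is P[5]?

P[5]: E(K, 0x2) = 0xB; 0xA ⊕ 0xB = 0x1.

P[5] = 0x1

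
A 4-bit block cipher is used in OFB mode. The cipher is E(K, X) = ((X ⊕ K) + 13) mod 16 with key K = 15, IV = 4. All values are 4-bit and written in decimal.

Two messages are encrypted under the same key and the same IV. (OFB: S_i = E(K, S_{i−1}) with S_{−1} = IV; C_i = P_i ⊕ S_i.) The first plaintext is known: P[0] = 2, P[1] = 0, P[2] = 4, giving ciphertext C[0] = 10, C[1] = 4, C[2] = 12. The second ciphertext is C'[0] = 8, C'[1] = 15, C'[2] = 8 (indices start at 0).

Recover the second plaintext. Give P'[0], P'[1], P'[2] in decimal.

In OFB with a reused IV, both messages share the same keystream S_i, so C_i ⊕ C'_i = P_i ⊕ P'_i and thus P'_i = P_i ⊕ C_i ⊕ C'_i.
P'[0]: 2 ⊕ 10 ⊕ 8 = 0.
P'[1]: 0 ⊕ 4 ⊕ 15 = 11.
P'[2]: 4 ⊕ 12 ⊕ 8 = 0.

P'[0] = 0, P'[1] = 11, P'[2] = 0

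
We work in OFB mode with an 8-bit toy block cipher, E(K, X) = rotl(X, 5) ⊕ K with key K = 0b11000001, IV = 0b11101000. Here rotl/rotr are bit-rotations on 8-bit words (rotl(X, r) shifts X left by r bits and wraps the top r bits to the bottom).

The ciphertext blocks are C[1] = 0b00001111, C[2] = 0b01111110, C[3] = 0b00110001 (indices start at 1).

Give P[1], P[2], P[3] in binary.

OFB decryption: S_i = E(K, S_{i−1}) with S_{0} = IV; P_i = C_i ⊕ S_i.
P[1]: S = E(K, 0b11101000) = 0b11011100; 0b00001111 ⊕ 0b11011100 = 0b11010011.
P[2]: S = E(K, 0b11011100) = 0b01011010; 0b01111110 ⊕ 0b01011010 = 0b00100100.
P[3]: S = E(K, 0b01011010) = 0b10001010; 0b00110001 ⊕ 0b10001010 = 0b10111011.

P[1] = 0b11010011, P[2] = 0b00100100, P[3] = 0b10111011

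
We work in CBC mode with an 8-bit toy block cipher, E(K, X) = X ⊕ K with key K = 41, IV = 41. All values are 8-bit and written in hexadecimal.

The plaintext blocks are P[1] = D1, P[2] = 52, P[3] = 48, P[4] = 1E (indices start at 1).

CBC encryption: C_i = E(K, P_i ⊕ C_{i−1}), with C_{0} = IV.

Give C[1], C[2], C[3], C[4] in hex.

C[1] = D1, C[2] = C2, C[3] = CB, C[4] = 94

C[1]: P[1] ⊕ 41 = 90; E(K, 90) = D1.
C[2]: P[2] ⊕ D1 = 83; E(K, 83) = C2.
C[3]: P[3] ⊕ C2 = 8A; E(K, 8A) = CB.
C[4]: P[4] ⊕ CB = D5; E(K, D5) = 94.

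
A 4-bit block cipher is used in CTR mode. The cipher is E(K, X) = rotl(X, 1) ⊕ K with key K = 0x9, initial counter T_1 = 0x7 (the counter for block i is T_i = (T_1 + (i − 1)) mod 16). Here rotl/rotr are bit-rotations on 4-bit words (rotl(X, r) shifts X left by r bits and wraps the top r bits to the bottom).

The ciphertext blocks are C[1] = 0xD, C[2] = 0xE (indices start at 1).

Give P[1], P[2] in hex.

P[1] = 0xA, P[2] = 0x6

CTR decryption: S_i = E(K, T_i) where T_i is the counter for block i; P_i = C_i ⊕ S_i.
P[1]: T = 0x7, S = E(K, T) = 0x7; 0xD ⊕ 0x7 = 0xA.
P[2]: T = 0x8, S = E(K, T) = 0x8; 0xE ⊕ 0x8 = 0x6.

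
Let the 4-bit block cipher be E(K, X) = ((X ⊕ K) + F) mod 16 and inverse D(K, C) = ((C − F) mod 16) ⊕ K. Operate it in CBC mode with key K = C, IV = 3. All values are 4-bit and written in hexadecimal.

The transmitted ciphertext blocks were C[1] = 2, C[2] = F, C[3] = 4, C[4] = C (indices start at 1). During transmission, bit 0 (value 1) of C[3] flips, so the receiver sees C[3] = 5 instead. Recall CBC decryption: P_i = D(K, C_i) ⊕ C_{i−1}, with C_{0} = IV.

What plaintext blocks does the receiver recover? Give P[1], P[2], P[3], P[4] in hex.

Only C[3] changed, to 5. In CBC, a change in C_i garbles P_i and flips the same bit in P_{i+1}. Decrypting the received ciphertext:
P[1]: D(K, 2) = F; F ⊕ 3 = C.
P[2]: D(K, F) = C; C ⊕ 2 = E.
P[3]: D(K, 5) = A; A ⊕ F = 5.
P[4]: D(K, C) = 1; 1 ⊕ 5 = 4.
Blocks that differ from the original plaintext: P[3], P[4].

P[1] = C, P[2] = E, P[3] = 5, P[4] = 4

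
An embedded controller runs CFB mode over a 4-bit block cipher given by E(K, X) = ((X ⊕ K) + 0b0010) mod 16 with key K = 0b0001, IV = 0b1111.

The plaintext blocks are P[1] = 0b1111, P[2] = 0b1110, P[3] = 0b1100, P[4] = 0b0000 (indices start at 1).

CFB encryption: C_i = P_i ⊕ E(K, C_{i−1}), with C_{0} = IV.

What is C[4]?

C[1]: E(K, 0b1111) = 0b0000; 0b1111 ⊕ 0b0000 = 0b1111.
C[2]: E(K, 0b1111) = 0b0000; 0b1110 ⊕ 0b0000 = 0b1110.
C[3]: E(K, 0b1110) = 0b0001; 0b1100 ⊕ 0b0001 = 0b1101.
C[4]: E(K, 0b1101) = 0b1110; 0b0000 ⊕ 0b1110 = 0b1110.

C[4] = 0b1110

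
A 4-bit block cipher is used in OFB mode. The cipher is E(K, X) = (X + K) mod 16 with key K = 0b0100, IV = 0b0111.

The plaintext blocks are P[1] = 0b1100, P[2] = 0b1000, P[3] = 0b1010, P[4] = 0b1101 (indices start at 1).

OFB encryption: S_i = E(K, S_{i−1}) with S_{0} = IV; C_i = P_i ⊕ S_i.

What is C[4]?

C[4] = 0b1010

C[1]: S = E(K, 0b0111) = 0b1011; 0b1100 ⊕ 0b1011 = 0b0111.
C[2]: S = E(K, 0b1011) = 0b1111; 0b1000 ⊕ 0b1111 = 0b0111.
C[3]: S = E(K, 0b1111) = 0b0011; 0b1010 ⊕ 0b0011 = 0b1001.
C[4]: S = E(K, 0b0011) = 0b0111; 0b1101 ⊕ 0b0111 = 0b1010.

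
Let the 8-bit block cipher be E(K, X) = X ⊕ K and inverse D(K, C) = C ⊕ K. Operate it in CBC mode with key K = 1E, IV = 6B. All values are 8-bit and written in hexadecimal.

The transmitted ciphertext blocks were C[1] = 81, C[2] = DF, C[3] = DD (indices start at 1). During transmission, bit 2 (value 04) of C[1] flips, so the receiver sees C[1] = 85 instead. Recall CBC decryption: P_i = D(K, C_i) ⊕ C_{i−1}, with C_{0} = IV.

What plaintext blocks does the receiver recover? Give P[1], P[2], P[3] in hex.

P[1] = F0, P[2] = 44, P[3] = 1C

Only C[1] changed, to 85. In CBC, a change in C_i garbles P_i and flips the same bit in P_{i+1}. Decrypting the received ciphertext:
P[1]: D(K, 85) = 9B; 9B ⊕ 6B = F0.
P[2]: D(K, DF) = C1; C1 ⊕ 85 = 44.
P[3]: D(K, DD) = C3; C3 ⊕ DF = 1C.
Blocks that differ from the original plaintext: P[1], P[2].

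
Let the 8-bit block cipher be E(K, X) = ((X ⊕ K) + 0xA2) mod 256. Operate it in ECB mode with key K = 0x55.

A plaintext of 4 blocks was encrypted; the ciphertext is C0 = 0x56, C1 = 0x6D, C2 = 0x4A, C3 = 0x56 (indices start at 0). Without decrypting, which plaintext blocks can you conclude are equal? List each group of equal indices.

P0 = P3

ECB encrypts each block independently with the same key, so equal ciphertext blocks imply equal plaintext blocks.
C0 = C3 = 0x56, so P0 = P3.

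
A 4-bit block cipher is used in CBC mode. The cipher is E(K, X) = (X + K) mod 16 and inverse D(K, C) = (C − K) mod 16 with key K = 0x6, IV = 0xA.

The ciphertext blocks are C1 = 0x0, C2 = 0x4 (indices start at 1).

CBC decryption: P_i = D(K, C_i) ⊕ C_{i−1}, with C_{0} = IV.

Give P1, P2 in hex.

P1 = 0x0, P2 = 0xE

P1: D(K, 0x0) = 0xA; 0xA ⊕ 0xA = 0x0.
P2: D(K, 0x4) = 0xE; 0xE ⊕ 0x0 = 0xE.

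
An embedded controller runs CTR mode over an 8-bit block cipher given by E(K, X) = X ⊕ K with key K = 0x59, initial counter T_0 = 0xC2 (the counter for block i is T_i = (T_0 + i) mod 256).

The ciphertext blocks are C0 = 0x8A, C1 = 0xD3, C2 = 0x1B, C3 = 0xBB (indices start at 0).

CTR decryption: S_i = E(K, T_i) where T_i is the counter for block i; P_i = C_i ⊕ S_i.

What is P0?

P0: T = 0xC2, S = E(K, T) = 0x9B; 0x8A ⊕ 0x9B = 0x11.

P0 = 0x11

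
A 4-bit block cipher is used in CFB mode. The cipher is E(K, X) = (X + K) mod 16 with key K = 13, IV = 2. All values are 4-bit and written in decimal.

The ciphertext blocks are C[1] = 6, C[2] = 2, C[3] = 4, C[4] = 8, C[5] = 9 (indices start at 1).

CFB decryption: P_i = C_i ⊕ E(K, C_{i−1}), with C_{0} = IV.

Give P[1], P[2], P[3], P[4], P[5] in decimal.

P[1]: E(K, 2) = 15; 6 ⊕ 15 = 9.
P[2]: E(K, 6) = 3; 2 ⊕ 3 = 1.
P[3]: E(K, 2) = 15; 4 ⊕ 15 = 11.
P[4]: E(K, 4) = 1; 8 ⊕ 1 = 9.
P[5]: E(K, 8) = 5; 9 ⊕ 5 = 12.

P[1] = 9, P[2] = 1, P[3] = 11, P[4] = 9, P[5] = 12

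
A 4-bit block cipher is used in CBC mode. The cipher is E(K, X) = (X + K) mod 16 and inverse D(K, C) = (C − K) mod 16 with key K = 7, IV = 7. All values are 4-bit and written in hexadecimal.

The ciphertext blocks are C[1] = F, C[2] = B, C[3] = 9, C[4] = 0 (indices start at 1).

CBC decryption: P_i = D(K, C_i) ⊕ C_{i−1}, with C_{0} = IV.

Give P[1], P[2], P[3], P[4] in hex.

P[1]: D(K, F) = 8; 8 ⊕ 7 = F.
P[2]: D(K, B) = 4; 4 ⊕ F = B.
P[3]: D(K, 9) = 2; 2 ⊕ B = 9.
P[4]: D(K, 0) = 9; 9 ⊕ 9 = 0.

P[1] = F, P[2] = B, P[3] = 9, P[4] = 0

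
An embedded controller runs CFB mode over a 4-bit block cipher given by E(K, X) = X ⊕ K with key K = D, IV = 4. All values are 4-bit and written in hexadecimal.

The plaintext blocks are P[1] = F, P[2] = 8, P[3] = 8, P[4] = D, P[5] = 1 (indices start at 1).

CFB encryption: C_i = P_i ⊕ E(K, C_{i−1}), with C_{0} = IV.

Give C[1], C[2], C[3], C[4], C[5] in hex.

C[1] = 6, C[2] = 3, C[3] = 6, C[4] = 6, C[5] = A

C[1]: E(K, 4) = 9; F ⊕ 9 = 6.
C[2]: E(K, 6) = B; 8 ⊕ B = 3.
C[3]: E(K, 3) = E; 8 ⊕ E = 6.
C[4]: E(K, 6) = B; D ⊕ B = 6.
C[5]: E(K, 6) = B; 1 ⊕ B = A.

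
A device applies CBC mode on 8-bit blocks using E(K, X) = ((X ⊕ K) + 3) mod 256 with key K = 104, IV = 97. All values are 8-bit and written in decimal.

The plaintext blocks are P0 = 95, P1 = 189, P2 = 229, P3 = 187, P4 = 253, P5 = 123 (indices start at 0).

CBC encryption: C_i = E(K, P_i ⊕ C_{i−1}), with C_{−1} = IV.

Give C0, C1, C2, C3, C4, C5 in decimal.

C0 = 89, C1 = 143, C2 = 5, C3 = 217, C4 = 79, C5 = 95

C0: P0 ⊕ 97 = 62; E(K, 62) = 89.
C1: P1 ⊕ 89 = 228; E(K, 228) = 143.
C2: P2 ⊕ 143 = 106; E(K, 106) = 5.
C3: P3 ⊕ 5 = 190; E(K, 190) = 217.
C4: P4 ⊕ 217 = 36; E(K, 36) = 79.
C5: P5 ⊕ 79 = 52; E(K, 52) = 95.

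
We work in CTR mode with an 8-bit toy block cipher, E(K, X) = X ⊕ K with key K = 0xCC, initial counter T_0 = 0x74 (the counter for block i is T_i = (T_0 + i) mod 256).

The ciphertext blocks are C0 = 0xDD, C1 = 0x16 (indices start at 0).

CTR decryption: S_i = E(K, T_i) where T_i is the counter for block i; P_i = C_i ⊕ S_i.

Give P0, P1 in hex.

P0 = 0x65, P1 = 0xAF

P0: T = 0x74, S = E(K, T) = 0xB8; 0xDD ⊕ 0xB8 = 0x65.
P1: T = 0x75, S = E(K, T) = 0xB9; 0x16 ⊕ 0xB9 = 0xAF.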